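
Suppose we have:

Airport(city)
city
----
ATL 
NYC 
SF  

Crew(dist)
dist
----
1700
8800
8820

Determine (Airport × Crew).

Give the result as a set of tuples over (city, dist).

{(ATL, 1700), (ATL, 8800), (ATL, 8820), (NYC, 1700), (NYC, 8800), (NYC, 8820), (SF, 1700), (SF, 8800), (SF, 8820)}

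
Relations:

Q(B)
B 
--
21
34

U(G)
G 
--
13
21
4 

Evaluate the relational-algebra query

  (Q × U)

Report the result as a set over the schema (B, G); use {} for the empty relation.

{(21, 13), (21, 21), (21, 4), (34, 13), (34, 21), (34, 4)}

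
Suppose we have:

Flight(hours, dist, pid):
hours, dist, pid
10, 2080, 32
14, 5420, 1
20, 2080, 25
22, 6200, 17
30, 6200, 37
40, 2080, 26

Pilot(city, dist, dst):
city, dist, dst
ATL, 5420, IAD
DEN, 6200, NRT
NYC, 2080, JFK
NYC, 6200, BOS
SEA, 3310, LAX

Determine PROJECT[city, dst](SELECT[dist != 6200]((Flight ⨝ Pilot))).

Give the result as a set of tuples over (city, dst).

{(ATL, IAD), (NYC, JFK)}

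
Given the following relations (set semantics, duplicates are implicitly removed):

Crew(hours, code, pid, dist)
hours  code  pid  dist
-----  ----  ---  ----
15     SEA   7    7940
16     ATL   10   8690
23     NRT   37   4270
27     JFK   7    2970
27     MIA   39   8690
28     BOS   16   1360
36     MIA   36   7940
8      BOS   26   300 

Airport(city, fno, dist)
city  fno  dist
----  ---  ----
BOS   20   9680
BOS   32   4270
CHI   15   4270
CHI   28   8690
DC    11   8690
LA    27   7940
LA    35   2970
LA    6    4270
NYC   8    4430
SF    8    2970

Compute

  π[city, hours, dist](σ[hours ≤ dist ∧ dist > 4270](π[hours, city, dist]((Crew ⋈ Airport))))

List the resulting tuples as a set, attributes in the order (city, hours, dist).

{(CHI, 16, 8690), (CHI, 27, 8690), (DC, 16, 8690), (DC, 27, 8690), (LA, 15, 7940), (LA, 36, 7940)}

Crew ⋈ Airport (natural join on dist): {(15, SEA, 7, 7940, LA, 27), (16, ATL, 10, 8690, CHI, 28), (16, ATL, 10, 8690, DC, 11), (23, NRT, 37, 4270, BOS, 32), (23, NRT, 37, 4270, CHI, 15), (23, NRT, 37, 4270, LA, 6), (27, JFK, 7, 2970, LA, 35), (27, JFK, 7, 2970, SF, 8), (27, MIA, 39, 8690, CHI, 28), (27, MIA, 39, 8690, DC, 11), (36, MIA, 36, 7940, LA, 27)}
π_{hours, city, dist} gives {(15, LA, 7940), (16, CHI, 8690), (16, DC, 8690), (23, BOS, 4270), (23, CHI, 4270), (23, LA, 4270), (27, CHI, 8690), (27, DC, 8690), (27, LA, 2970), (27, SF, 2970), (36, LA, 7940)}.
Selection hours ≤ dist ∧ dist > 4270: {(15, LA, 7940), (16, CHI, 8690), (16, DC, 8690), (27, CHI, 8690), (27, DC, 8690), (36, LA, 7940)}
π_{city, hours, dist} gives {(CHI, 16, 8690), (CHI, 27, 8690), (DC, 16, 8690), (DC, 27, 8690), (LA, 15, 7940), (LA, 36, 7940)}.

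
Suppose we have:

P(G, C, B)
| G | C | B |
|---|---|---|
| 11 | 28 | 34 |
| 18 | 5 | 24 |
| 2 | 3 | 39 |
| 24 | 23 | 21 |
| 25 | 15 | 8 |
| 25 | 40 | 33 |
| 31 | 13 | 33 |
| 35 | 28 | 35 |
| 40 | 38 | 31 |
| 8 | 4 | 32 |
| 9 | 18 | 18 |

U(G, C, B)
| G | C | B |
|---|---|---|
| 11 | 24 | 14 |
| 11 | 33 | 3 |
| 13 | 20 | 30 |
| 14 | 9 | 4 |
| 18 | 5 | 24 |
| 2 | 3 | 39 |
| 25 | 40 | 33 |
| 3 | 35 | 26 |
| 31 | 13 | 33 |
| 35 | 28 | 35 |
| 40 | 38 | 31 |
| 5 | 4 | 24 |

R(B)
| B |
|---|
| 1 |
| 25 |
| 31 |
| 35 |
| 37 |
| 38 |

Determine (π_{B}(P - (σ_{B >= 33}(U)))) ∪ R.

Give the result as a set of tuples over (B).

{1, 18, 21, 24, 25, 31, 32, 34, 35, 37, 38, 8}

Filtering on B >= 33 leaves {(2, 3, 39), (25, 40, 33), (31, 13, 33), (35, 28, 35)}.
Set difference of the two operands is {(11, 28, 34), (18, 5, 24), (24, 23, 21), (25, 15, 8), (40, 38, 31), (8, 4, 32), (9, 18, 18)}.
π_{B} gives {18, 21, 24, 31, 32, 34, 8}.
Set union of the two operands is {1, 18, 21, 24, 25, 31, 32, 34, 35, 37, 38, 8}.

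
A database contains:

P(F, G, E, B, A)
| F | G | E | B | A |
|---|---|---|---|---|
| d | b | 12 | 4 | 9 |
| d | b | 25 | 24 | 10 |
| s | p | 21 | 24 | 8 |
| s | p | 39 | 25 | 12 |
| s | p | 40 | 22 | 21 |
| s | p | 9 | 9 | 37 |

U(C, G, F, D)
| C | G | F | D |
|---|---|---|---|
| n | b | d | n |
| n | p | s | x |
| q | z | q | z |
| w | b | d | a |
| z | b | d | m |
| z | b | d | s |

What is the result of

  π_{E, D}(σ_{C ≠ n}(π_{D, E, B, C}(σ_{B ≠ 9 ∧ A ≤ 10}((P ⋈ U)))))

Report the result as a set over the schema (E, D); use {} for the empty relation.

P ⋈ U (natural join on F, G): {(d, b, 12, 4, 9, n, n), (d, b, 12, 4, 9, w, a), (d, b, 12, 4, 9, z, m), (d, b, 12, 4, 9, z, s), (d, b, 25, 24, 10, n, n), (d, b, 25, 24, 10, w, a), (d, b, 25, 24, 10, z, m), (d, b, 25, 24, 10, z, s), (s, p, 21, 24, 8, n, x), (s, p, 39, 25, 12, n, x), (s, p, 40, 22, 21, n, x), (s, p, 9, 9, 37, n, x)}
Filtering on B ≠ 9 ∧ A ≤ 10 leaves {(d, b, 12, 4, 9, n, n), (d, b, 12, 4, 9, w, a), (d, b, 12, 4, 9, z, m), (d, b, 12, 4, 9, z, s), (d, b, 25, 24, 10, n, n), (d, b, 25, 24, 10, w, a), (d, b, 25, 24, 10, z, m), (d, b, 25, 24, 10, z, s), (s, p, 21, 24, 8, n, x)}.
π[D, E, B, C]: project onto (D, E, B, C) → {(a, 12, 4, w), (a, 25, 24, w), (m, 12, 4, z), (m, 25, 24, z), (n, 12, 4, n), (n, 25, 24, n), (s, 12, 4, z), (s, 25, 24, z), (x, 21, 24, n)}
Filtering on C ≠ n leaves {(a, 12, 4, w), (a, 25, 24, w), (m, 12, 4, z), (m, 25, 24, z), (s, 12, 4, z), (s, 25, 24, z)}.
π[E, D]: project onto (E, D) → {(12, a), (12, m), (12, s), (25, a), (25, m), (25, s)}

{(12, a), (12, m), (12, s), (25, a), (25, m), (25, s)}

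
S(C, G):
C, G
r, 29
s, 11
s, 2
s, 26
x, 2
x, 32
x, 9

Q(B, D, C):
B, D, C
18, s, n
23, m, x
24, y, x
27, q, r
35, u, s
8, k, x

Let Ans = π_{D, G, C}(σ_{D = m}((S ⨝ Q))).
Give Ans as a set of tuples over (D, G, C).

Natural join on C: {(r, 29, 27, q), (s, 11, 35, u), (s, 2, 35, u), (s, 26, 35, u), (x, 2, 23, m), (x, 2, 24, y), (x, 2, 8, k), (x, 32, 23, m), (x, 32, 24, y), (x, 32, 8, k), (x, 9, 23, m), (x, 9, 24, y), (x, 9, 8, k)}
σ[D = m]: keep tuples satisfying D = m → {(x, 2, 23, m), (x, 32, 23, m), (x, 9, 23, m)}
Keep only column(s) D, G, C: {(m, 2, x), (m, 32, x), (m, 9, x)}

{(m, 2, x), (m, 32, x), (m, 9, x)}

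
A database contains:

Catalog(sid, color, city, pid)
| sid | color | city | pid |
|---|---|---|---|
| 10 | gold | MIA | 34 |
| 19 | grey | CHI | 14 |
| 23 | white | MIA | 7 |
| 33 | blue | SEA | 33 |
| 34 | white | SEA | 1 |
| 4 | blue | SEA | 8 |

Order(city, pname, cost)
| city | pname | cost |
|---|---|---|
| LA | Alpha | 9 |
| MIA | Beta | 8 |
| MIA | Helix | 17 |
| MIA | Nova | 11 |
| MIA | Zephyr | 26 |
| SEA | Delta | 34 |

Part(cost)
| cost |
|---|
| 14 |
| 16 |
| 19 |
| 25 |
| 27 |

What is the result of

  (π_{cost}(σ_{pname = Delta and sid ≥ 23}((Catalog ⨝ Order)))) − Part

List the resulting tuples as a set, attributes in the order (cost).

{34}

Joining Catalog and Order on city yields {(10, gold, MIA, 34, Beta, 8), (10, gold, MIA, 34, Helix, 17), (10, gold, MIA, 34, Nova, 11), (10, gold, MIA, 34, Zephyr, 26), (23, white, MIA, 7, Beta, 8), (23, white, MIA, 7, Helix, 17), (23, white, MIA, 7, Nova, 11), (23, white, MIA, 7, Zephyr, 26), (33, blue, SEA, 33, Delta, 34), (34, white, SEA, 1, Delta, 34), (4, blue, SEA, 8, Delta, 34)}.
σ[pname = Delta and sid ≥ 23]: keep tuples satisfying pname = Delta and sid ≥ 23 → {(33, blue, SEA, 33, Delta, 34), (34, white, SEA, 1, Delta, 34)}
π_{cost} gives {34} (1 duplicate(s) eliminated).
Difference: {34} with {14, 16, 19, 25, 27} → {34}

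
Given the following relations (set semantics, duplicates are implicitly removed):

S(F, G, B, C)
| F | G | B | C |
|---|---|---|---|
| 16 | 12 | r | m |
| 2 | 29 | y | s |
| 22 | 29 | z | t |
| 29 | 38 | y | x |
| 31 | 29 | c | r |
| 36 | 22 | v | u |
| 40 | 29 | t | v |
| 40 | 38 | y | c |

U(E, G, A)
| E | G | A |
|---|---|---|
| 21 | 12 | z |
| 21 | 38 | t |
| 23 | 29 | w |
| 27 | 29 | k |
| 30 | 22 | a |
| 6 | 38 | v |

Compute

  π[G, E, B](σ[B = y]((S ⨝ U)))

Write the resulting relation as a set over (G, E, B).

S ⋈ U (natural join on G): {(16, 12, r, m, 21, z), (2, 29, y, s, 23, w), (2, 29, y, s, 27, k), (22, 29, z, t, 23, w), (22, 29, z, t, 27, k), (29, 38, y, x, 21, t), (29, 38, y, x, 6, v), (31, 29, c, r, 23, w), (31, 29, c, r, 27, k), (36, 22, v, u, 30, a), (40, 29, t, v, 23, w), (40, 29, t, v, 27, k), (40, 38, y, c, 21, t), (40, 38, y, c, 6, v)}
σ[B = y]: keep tuples satisfying B = y → {(2, 29, y, s, 23, w), (2, 29, y, s, 27, k), (29, 38, y, x, 21, t), (29, 38, y, x, 6, v), (40, 38, y, c, 21, t), (40, 38, y, c, 6, v)}
Projecting to G, E, B (2 duplicate(s) eliminated): {(29, 23, y), (29, 27, y), (38, 21, y), (38, 6, y)}

{(29, 23, y), (29, 27, y), (38, 21, y), (38, 6, y)}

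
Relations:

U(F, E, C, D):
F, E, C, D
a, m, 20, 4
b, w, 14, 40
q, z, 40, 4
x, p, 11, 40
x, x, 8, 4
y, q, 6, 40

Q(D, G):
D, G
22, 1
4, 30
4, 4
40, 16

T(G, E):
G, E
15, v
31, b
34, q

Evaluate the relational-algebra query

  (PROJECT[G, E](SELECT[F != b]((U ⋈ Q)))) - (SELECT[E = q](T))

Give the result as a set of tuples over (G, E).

Joining U and Q on D yields {(a, m, 20, 4, 30), (a, m, 20, 4, 4), (b, w, 14, 40, 16), (q, z, 40, 4, 30), (q, z, 40, 4, 4), (x, p, 11, 40, 16), (x, x, 8, 4, 30), (x, x, 8, 4, 4), (y, q, 6, 40, 16)}.
Filtering on F != b leaves {(a, m, 20, 4, 30), (a, m, 20, 4, 4), (q, z, 40, 4, 30), (q, z, 40, 4, 4), (x, p, 11, 40, 16), (x, x, 8, 4, 30), (x, x, 8, 4, 4), (y, q, 6, 40, 16)}.
Keep only column(s) G, E: {(16, p), (16, q), (30, m), (30, x), (30, z), (4, m), (4, x), (4, z)}
Filtering on E = q leaves {(34, q)}.
Taking the difference: {(16, p), (16, q), (30, m), (30, x), (30, z), (4, m), (4, x), (4, z)}

{(16, p), (16, q), (30, m), (30, x), (30, z), (4, m), (4, x), (4, z)}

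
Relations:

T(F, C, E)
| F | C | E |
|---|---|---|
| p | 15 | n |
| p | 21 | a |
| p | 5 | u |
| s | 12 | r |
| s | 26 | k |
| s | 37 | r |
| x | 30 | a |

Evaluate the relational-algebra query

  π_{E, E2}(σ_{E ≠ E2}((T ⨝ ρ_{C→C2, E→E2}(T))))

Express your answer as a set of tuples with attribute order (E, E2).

{(a, n), (a, u), (k, r), (n, a), (n, u), (r, k), (u, a), (u, n)}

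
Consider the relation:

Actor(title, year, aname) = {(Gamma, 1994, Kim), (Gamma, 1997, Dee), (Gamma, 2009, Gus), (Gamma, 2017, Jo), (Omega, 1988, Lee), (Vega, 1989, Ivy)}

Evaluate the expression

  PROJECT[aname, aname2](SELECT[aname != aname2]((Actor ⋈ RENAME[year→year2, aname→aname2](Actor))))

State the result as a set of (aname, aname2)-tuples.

{(Dee, Gus), (Dee, Jo), (Dee, Kim), (Gus, Dee), (Gus, Jo), (Gus, Kim), (Jo, Dee), (Jo, Gus), (Jo, Kim), (Kim, Dee), (Kim, Gus), (Kim, Jo)}

ρ[year→year2, aname→aname2]: schema becomes (title, year2, aname2); tuples unchanged.
Natural join on title: {(Gamma, 1994, Kim, 1994, Kim), (Gamma, 1994, Kim, 1997, Dee), (Gamma, 1994, Kim, 2009, Gus), (Gamma, 1994, Kim, 2017, Jo), (Gamma, 1997, Dee, 1994, Kim), (Gamma, 1997, Dee, 1997, Dee), (Gamma, 1997, Dee, 2009, Gus), (Gamma, 1997, Dee, 2017, Jo), (Gamma, 2009, Gus, 1994, Kim), (Gamma, 2009, Gus, 1997, Dee), (Gamma, 2009, Gus, 2009, Gus), (Gamma, 2009, Gus, 2017, Jo), (Gamma, 2017, Jo, 1994, Kim), (Gamma, 2017, Jo, 1997, Dee), (Gamma, 2017, Jo, 2009, Gus), (Gamma, 2017, Jo, 2017, Jo), (Omega, 1988, Lee, 1988, Lee), (Vega, 1989, Ivy, 1989, Ivy)}
Filtering on aname != aname2 leaves {(Gamma, 1994, Kim, 1997, Dee), (Gamma, 1994, Kim, 2009, Gus), (Gamma, 1994, Kim, 2017, Jo), (Gamma, 1997, Dee, 1994, Kim), (Gamma, 1997, Dee, 2009, Gus), (Gamma, 1997, Dee, 2017, Jo), (Gamma, 2009, Gus, 1994, Kim), (Gamma, 2009, Gus, 1997, Dee), (Gamma, 2009, Gus, 2017, Jo), (Gamma, 2017, Jo, 1994, Kim), (Gamma, 2017, Jo, 1997, Dee), (Gamma, 2017, Jo, 2009, Gus)}.
Projecting to aname, aname2: {(Dee, Gus), (Dee, Jo), (Dee, Kim), (Gus, Dee), (Gus, Jo), (Gus, Kim), (Jo, Dee), (Jo, Gus), (Jo, Kim), (Kim, Dee), (Kim, Gus), (Kim, Jo)}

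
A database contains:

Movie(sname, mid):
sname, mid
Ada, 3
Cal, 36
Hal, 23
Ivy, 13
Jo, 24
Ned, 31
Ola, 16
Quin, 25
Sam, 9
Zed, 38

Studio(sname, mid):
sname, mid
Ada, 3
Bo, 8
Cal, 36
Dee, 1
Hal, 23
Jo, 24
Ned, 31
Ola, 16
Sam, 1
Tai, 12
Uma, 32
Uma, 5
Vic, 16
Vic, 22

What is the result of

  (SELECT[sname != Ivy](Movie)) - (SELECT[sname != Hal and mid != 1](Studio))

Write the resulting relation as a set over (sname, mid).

Selection sname != Ivy: {(Ada, 3), (Cal, 36), (Hal, 23), (Jo, 24), (Ned, 31), (Ola, 16), (Quin, 25), (Sam, 9), (Zed, 38)}
Selection sname != Hal and mid != 1: {(Ada, 3), (Bo, 8), (Cal, 36), (Jo, 24), (Ned, 31), (Ola, 16), (Tai, 12), (Uma, 32), (Uma, 5), (Vic, 16), (Vic, 22)}
Taking the difference: {(Hal, 23), (Quin, 25), (Sam, 9), (Zed, 38)}

{(Hal, 23), (Quin, 25), (Sam, 9), (Zed, 38)}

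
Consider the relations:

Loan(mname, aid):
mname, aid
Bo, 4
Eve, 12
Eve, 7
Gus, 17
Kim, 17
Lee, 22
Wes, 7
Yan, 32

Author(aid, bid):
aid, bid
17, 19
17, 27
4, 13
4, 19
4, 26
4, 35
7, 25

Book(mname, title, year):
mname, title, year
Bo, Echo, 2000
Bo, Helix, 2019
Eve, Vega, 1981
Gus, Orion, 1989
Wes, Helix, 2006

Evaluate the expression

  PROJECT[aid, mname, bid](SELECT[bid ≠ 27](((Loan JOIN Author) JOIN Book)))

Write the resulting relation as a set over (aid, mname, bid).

Joining Loan and Author on aid yields {(Bo, 4, 13), (Bo, 4, 19), (Bo, 4, 26), (Bo, 4, 35), (Eve, 7, 25), (Gus, 17, 19), (Gus, 17, 27), (Kim, 17, 19), (Kim, 17, 27), (Wes, 7, 25)}.
Joining (Loan JOIN Author) and Book on mname yields {(Bo, 4, 13, Echo, 2000), (Bo, 4, 13, Helix, 2019), (Bo, 4, 19, Echo, 2000), (Bo, 4, 19, Helix, 2019), (Bo, 4, 26, Echo, 2000), (Bo, 4, 26, Helix, 2019), (Bo, 4, 35, Echo, 2000), (Bo, 4, 35, Helix, 2019), (Eve, 7, 25, Vega, 1981), (Gus, 17, 19, Orion, 1989), (Gus, 17, 27, Orion, 1989), (Wes, 7, 25, Helix, 2006)}.
Filtering on bid ≠ 27 leaves {(Bo, 4, 13, Echo, 2000), (Bo, 4, 13, Helix, 2019), (Bo, 4, 19, Echo, 2000), (Bo, 4, 19, Helix, 2019), (Bo, 4, 26, Echo, 2000), (Bo, 4, 26, Helix, 2019), (Bo, 4, 35, Echo, 2000), (Bo, 4, 35, Helix, 2019), (Eve, 7, 25, Vega, 1981), (Gus, 17, 19, Orion, 1989), (Wes, 7, 25, Helix, 2006)}.
Keep only column(s) aid, mname, bid (4 duplicate(s) eliminated): {(17, Gus, 19), (4, Bo, 13), (4, Bo, 19), (4, Bo, 26), (4, Bo, 35), (7, Eve, 25), (7, Wes, 25)}

{(17, Gus, 19), (4, Bo, 13), (4, Bo, 19), (4, Bo, 26), (4, Bo, 35), (7, Eve, 25), (7, Wes, 25)}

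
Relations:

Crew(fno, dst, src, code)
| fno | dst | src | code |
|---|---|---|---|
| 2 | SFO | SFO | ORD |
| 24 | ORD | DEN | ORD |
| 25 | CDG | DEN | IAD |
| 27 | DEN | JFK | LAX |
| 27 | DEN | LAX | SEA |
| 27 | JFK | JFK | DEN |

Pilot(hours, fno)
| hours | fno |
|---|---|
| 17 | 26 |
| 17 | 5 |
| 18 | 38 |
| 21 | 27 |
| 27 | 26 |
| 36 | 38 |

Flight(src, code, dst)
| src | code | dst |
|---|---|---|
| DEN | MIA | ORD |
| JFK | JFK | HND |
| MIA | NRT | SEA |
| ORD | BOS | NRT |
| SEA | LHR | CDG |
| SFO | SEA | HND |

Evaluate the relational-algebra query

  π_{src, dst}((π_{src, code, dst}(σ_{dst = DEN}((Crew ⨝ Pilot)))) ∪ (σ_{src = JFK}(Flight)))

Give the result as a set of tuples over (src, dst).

Joining Crew and Pilot on fno yields {(27, DEN, JFK, LAX, 21), (27, DEN, LAX, SEA, 21), (27, JFK, JFK, DEN, 21)}.
Selection dst = DEN: {(27, DEN, JFK, LAX, 21), (27, DEN, LAX, SEA, 21)}
Keep only column(s) src, code, dst: {(JFK, LAX, DEN), (LAX, SEA, DEN)}
Selection src = JFK: {(JFK, JFK, HND)}
Taking the union: {(JFK, JFK, HND), (JFK, LAX, DEN), (LAX, SEA, DEN)}
Keep only column(s) src, dst: {(JFK, DEN), (JFK, HND), (LAX, DEN)}

{(JFK, DEN), (JFK, HND), (LAX, DEN)}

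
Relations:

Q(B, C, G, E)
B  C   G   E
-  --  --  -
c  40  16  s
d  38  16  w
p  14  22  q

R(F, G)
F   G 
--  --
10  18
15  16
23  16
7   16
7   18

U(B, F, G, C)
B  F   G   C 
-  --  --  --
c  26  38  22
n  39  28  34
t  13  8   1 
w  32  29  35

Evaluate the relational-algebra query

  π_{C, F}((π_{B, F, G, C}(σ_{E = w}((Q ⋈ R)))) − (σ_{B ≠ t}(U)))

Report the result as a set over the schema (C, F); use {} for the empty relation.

{(38, 15), (38, 23), (38, 7)}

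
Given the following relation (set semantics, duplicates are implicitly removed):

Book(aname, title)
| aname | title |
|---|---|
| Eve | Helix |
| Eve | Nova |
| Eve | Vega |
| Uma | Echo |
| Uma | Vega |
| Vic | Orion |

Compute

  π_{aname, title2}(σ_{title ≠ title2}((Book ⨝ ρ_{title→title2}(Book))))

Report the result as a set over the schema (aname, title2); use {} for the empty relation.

ρ[title→title2]: schema becomes (aname, title2); tuples unchanged.
Book ⋈ ρ_{title→title2}(Book) (natural join on aname): {(Eve, Helix, Helix), (Eve, Helix, Nova), (Eve, Helix, Vega), (Eve, Nova, Helix), (Eve, Nova, Nova), (Eve, Nova, Vega), (Eve, Vega, Helix), (Eve, Vega, Nova), (Eve, Vega, Vega), (Uma, Echo, Echo), (Uma, Echo, Vega), (Uma, Vega, Echo), (Uma, Vega, Vega), (Vic, Orion, Orion)}
Selection title ≠ title2: {(Eve, Helix, Nova), (Eve, Helix, Vega), (Eve, Nova, Helix), (Eve, Nova, Vega), (Eve, Vega, Helix), (Eve, Vega, Nova), (Uma, Echo, Vega), (Uma, Vega, Echo)}
Projecting to aname, title2 (3 duplicate(s) eliminated): {(Eve, Helix), (Eve, Nova), (Eve, Vega), (Uma, Echo), (Uma, Vega)}

{(Eve, Helix), (Eve, Nova), (Eve, Vega), (Uma, Echo), (Uma, Vega)}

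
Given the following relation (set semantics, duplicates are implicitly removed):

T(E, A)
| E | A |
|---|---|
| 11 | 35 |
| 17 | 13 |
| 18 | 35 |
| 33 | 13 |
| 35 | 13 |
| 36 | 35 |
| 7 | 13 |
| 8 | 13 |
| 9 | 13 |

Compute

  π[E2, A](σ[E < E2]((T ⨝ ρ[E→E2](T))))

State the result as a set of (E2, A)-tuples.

{(17, 13), (18, 35), (33, 13), (35, 13), (36, 35), (8, 13), (9, 13)}

ρ[E→E2]: schema becomes (E2, A); tuples unchanged.
Joining T and ρ[E→E2](T) on A yields {(11, 35, 11), (11, 35, 18), (11, 35, 36), (17, 13, 17), (17, 13, 33), (17, 13, 35), (17, 13, 7), (17, 13, 8), (17, 13, 9), (18, 35, 11), (18, 35, 18), (18, 35, 36), (33, 13, 17), (33, 13, 33), (33, 13, 35), (33, 13, 7), (33, 13, 8), (33, 13, 9), (35, 13, 17), (35, 13, 33), (35, 13, 35), (35, 13, 7), (35, 13, 8), (35, 13, 9), (36, 35, 11), (36, 35, 18), (36, 35, 36), (7, 13, 17), (7, 13, 33), (7, 13, 35), (7, 13, 7), (7, 13, 8), (7, 13, 9), (8, 13, 17), (8, 13, 33), (8, 13, 35), (8, 13, 7), (8, 13, 8), (8, 13, 9), (9, 13, 17), (9, 13, 33), (9, 13, 35), (9, 13, 7), (9, 13, 8), (9, 13, 9)}.
Selection E < E2: {(11, 35, 18), (11, 35, 36), (17, 13, 33), (17, 13, 35), (18, 35, 36), (33, 13, 35), (7, 13, 17), (7, 13, 33), (7, 13, 35), (7, 13, 8), (7, 13, 9), (8, 13, 17), (8, 13, 33), (8, 13, 35), (8, 13, 9), (9, 13, 17), (9, 13, 33), (9, 13, 35)}
π[E2, A]: project onto (E2, A) (11 duplicate(s) eliminated) → {(17, 13), (18, 35), (33, 13), (35, 13), (36, 35), (8, 13), (9, 13)}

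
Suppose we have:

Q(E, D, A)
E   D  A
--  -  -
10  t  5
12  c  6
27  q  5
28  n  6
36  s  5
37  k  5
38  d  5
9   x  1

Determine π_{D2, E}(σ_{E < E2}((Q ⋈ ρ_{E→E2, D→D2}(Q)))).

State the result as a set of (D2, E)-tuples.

{(d, 10), (d, 27), (d, 36), (d, 37), (k, 10), (k, 27), (k, 36), (n, 12), (q, 10), (s, 10), (s, 27)}

ρ[E→E2, D→D2]: schema becomes (E2, D2, A); tuples unchanged.
Q ⋈ ρ_{E→E2, D→D2}(Q) (natural join on A): {(10, t, 5, 10, t), (10, t, 5, 27, q), (10, t, 5, 36, s), (10, t, 5, 37, k), (10, t, 5, 38, d), (12, c, 6, 12, c), (12, c, 6, 28, n), (27, q, 5, 10, t), (27, q, 5, 27, q), (27, q, 5, 36, s), (27, q, 5, 37, k), (27, q, 5, 38, d), (28, n, 6, 12, c), (28, n, 6, 28, n), (36, s, 5, 10, t), (36, s, 5, 27, q), (36, s, 5, 36, s), (36, s, 5, 37, k), (36, s, 5, 38, d), (37, k, 5, 10, t), (37, k, 5, 27, q), (37, k, 5, 36, s), (37, k, 5, 37, k), (37, k, 5, 38, d), (38, d, 5, 10, t), (38, d, 5, 27, q), (38, d, 5, 36, s), (38, d, 5, 37, k), (38, d, 5, 38, d), (9, x, 1, 9, x)}
σ[E < E2]: keep tuples satisfying E < E2 → {(10, t, 5, 27, q), (10, t, 5, 36, s), (10, t, 5, 37, k), (10, t, 5, 38, d), (12, c, 6, 28, n), (27, q, 5, 36, s), (27, q, 5, 37, k), (27, q, 5, 38, d), (36, s, 5, 37, k), (36, s, 5, 38, d), (37, k, 5, 38, d)}
π[D2, E]: project onto (D2, E) → {(d, 10), (d, 27), (d, 36), (d, 37), (k, 10), (k, 27), (k, 36), (n, 12), (q, 10), (s, 10), (s, 27)}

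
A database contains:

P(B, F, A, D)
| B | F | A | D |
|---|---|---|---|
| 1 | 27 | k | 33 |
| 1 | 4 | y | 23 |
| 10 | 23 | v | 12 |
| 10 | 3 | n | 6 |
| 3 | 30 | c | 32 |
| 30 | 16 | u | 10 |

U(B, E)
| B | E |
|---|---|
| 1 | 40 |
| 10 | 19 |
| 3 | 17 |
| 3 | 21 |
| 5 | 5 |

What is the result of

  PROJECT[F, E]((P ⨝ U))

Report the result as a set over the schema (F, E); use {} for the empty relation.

Joining P and U on B yields {(1, 27, k, 33, 40), (1, 4, y, 23, 40), (10, 23, v, 12, 19), (10, 3, n, 6, 19), (3, 30, c, 32, 17), (3, 30, c, 32, 21)}.
Keep only column(s) F, E: {(23, 19), (27, 40), (3, 19), (30, 17), (30, 21), (4, 40)}

{(23, 19), (27, 40), (3, 19), (30, 17), (30, 21), (4, 40)}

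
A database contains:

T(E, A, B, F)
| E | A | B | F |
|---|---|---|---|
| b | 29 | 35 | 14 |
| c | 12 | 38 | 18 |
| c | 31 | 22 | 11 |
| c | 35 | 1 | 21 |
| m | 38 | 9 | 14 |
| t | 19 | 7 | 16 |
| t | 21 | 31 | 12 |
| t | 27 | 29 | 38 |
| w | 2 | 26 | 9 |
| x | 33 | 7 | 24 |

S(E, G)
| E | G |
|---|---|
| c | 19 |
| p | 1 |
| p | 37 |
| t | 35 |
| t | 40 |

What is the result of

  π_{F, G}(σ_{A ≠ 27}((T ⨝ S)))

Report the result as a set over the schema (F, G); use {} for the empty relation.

Joining T and S on E yields {(c, 12, 38, 18, 19), (c, 31, 22, 11, 19), (c, 35, 1, 21, 19), (t, 19, 7, 16, 35), (t, 19, 7, 16, 40), (t, 21, 31, 12, 35), (t, 21, 31, 12, 40), (t, 27, 29, 38, 35), (t, 27, 29, 38, 40)}.
Selection A ≠ 27: {(c, 12, 38, 18, 19), (c, 31, 22, 11, 19), (c, 35, 1, 21, 19), (t, 19, 7, 16, 35), (t, 19, 7, 16, 40), (t, 21, 31, 12, 35), (t, 21, 31, 12, 40)}
π_{F, G} gives {(11, 19), (12, 35), (12, 40), (16, 35), (16, 40), (18, 19), (21, 19)}.

{(11, 19), (12, 35), (12, 40), (16, 35), (16, 40), (18, 19), (21, 19)}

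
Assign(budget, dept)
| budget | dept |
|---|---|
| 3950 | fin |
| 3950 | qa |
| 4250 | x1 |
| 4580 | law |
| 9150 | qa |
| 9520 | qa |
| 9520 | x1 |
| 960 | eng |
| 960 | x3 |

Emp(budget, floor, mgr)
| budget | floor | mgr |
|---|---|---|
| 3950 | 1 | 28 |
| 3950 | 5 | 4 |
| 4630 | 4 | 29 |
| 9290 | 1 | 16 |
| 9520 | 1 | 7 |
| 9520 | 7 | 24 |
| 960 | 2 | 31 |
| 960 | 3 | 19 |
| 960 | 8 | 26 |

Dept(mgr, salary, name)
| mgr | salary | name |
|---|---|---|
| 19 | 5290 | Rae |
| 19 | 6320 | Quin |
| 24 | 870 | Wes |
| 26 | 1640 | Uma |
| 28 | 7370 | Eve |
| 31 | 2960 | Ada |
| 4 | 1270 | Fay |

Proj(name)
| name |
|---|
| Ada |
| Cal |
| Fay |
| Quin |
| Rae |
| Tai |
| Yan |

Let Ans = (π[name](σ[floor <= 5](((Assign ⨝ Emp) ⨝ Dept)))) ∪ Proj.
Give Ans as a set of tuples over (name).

{Ada, Cal, Eve, Fay, Quin, Rae, Tai, Yan}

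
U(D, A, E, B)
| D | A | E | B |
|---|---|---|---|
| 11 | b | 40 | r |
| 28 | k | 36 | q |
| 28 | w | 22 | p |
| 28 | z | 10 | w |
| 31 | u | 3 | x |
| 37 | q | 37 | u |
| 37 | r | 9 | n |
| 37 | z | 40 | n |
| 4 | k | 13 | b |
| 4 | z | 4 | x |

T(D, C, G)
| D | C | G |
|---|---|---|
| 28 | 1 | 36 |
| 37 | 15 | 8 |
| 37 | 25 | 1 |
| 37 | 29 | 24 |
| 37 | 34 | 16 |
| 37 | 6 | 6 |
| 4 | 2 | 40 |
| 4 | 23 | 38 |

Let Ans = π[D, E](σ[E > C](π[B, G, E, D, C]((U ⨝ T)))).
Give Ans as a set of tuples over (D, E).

Joining U and T on D yields {(28, k, 36, q, 1, 36), (28, w, 22, p, 1, 36), (28, z, 10, w, 1, 36), (37, q, 37, u, 15, 8), (37, q, 37, u, 25, 1), (37, q, 37, u, 29, 24), (37, q, 37, u, 34, 16), (37, q, 37, u, 6, 6), (37, r, 9, n, 15, 8), (37, r, 9, n, 25, 1), (37, r, 9, n, 29, 24), (37, r, 9, n, 34, 16), (37, r, 9, n, 6, 6), (37, z, 40, n, 15, 8), (37, z, 40, n, 25, 1), (37, z, 40, n, 29, 24), (37, z, 40, n, 34, 16), (37, z, 40, n, 6, 6), (4, k, 13, b, 2, 40), (4, k, 13, b, 23, 38), (4, z, 4, x, 2, 40), (4, z, 4, x, 23, 38)}.
Keep only column(s) B, G, E, D, C: {(b, 38, 13, 4, 23), (b, 40, 13, 4, 2), (n, 1, 40, 37, 25), (n, 1, 9, 37, 25), (n, 16, 40, 37, 34), (n, 16, 9, 37, 34), (n, 24, 40, 37, 29), (n, 24, 9, 37, 29), (n, 6, 40, 37, 6), (n, 6, 9, 37, 6), (n, 8, 40, 37, 15), (n, 8, 9, 37, 15), (p, 36, 22, 28, 1), (q, 36, 36, 28, 1), (u, 1, 37, 37, 25), (u, 16, 37, 37, 34), (u, 24, 37, 37, 29), (u, 6, 37, 37, 6), (u, 8, 37, 37, 15), (w, 36, 10, 28, 1), (x, 38, 4, 4, 23), (x, 40, 4, 4, 2)}
σ[E > C]: keep tuples satisfying E > C → {(b, 40, 13, 4, 2), (n, 1, 40, 37, 25), (n, 16, 40, 37, 34), (n, 24, 40, 37, 29), (n, 6, 40, 37, 6), (n, 6, 9, 37, 6), (n, 8, 40, 37, 15), (p, 36, 22, 28, 1), (q, 36, 36, 28, 1), (u, 1, 37, 37, 25), (u, 16, 37, 37, 34), (u, 24, 37, 37, 29), (u, 6, 37, 37, 6), (u, 8, 37, 37, 15), (w, 36, 10, 28, 1), (x, 40, 4, 4, 2)}
Keep only column(s) D, E (8 duplicate(s) eliminated): {(28, 10), (28, 22), (28, 36), (37, 37), (37, 40), (37, 9), (4, 13), (4, 4)}

{(28, 10), (28, 22), (28, 36), (37, 37), (37, 40), (37, 9), (4, 13), (4, 4)}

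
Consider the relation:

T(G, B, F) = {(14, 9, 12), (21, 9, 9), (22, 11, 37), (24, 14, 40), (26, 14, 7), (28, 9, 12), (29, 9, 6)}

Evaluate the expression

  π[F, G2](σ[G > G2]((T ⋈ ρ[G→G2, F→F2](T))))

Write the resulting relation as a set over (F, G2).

{(12, 14), (12, 21), (6, 14), (6, 21), (6, 28), (7, 24), (9, 14)}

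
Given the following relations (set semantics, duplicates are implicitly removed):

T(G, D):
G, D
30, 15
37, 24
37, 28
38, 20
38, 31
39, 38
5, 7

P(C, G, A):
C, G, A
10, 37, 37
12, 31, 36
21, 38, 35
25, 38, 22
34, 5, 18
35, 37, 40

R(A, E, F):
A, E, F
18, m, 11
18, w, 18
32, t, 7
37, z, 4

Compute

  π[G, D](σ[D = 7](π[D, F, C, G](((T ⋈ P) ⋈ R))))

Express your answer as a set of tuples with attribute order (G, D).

{(5, 7)}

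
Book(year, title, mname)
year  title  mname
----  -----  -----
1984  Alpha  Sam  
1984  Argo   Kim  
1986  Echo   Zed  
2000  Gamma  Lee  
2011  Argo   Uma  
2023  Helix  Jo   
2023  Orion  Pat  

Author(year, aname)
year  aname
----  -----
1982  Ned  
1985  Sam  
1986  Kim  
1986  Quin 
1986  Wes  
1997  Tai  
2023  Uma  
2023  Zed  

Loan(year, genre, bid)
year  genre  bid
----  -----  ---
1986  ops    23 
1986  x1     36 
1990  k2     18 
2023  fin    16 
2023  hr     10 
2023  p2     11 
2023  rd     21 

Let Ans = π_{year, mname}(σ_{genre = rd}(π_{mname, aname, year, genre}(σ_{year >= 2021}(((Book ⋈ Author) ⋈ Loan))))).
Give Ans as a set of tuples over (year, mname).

{(2023, Jo), (2023, Pat)}

Book ⋈ Author (natural join on year): {(1986, Echo, Zed, Kim), (1986, Echo, Zed, Quin), (1986, Echo, Zed, Wes), (2023, Helix, Jo, Uma), (2023, Helix, Jo, Zed), (2023, Orion, Pat, Uma), (2023, Orion, Pat, Zed)}
(Book ⋈ Author) ⋈ Loan (natural join on year): {(1986, Echo, Zed, Kim, ops, 23), (1986, Echo, Zed, Kim, x1, 36), (1986, Echo, Zed, Quin, ops, 23), (1986, Echo, Zed, Quin, x1, 36), (1986, Echo, Zed, Wes, ops, 23), (1986, Echo, Zed, Wes, x1, 36), (2023, Helix, Jo, Uma, fin, 16), (2023, Helix, Jo, Uma, hr, 10), (2023, Helix, Jo, Uma, p2, 11), (2023, Helix, Jo, Uma, rd, 21), (2023, Helix, Jo, Zed, fin, 16), (2023, Helix, Jo, Zed, hr, 10), (2023, Helix, Jo, Zed, p2, 11), (2023, Helix, Jo, Zed, rd, 21), (2023, Orion, Pat, Uma, fin, 16), (2023, Orion, Pat, Uma, hr, 10), (2023, Orion, Pat, Uma, p2, 11), (2023, Orion, Pat, Uma, rd, 21), (2023, Orion, Pat, Zed, fin, 16), (2023, Orion, Pat, Zed, hr, 10), (2023, Orion, Pat, Zed, p2, 11), (2023, Orion, Pat, Zed, rd, 21)}
Selection year >= 2021: {(2023, Helix, Jo, Uma, fin, 16), (2023, Helix, Jo, Uma, hr, 10), (2023, Helix, Jo, Uma, p2, 11), (2023, Helix, Jo, Uma, rd, 21), (2023, Helix, Jo, Zed, fin, 16), (2023, Helix, Jo, Zed, hr, 10), (2023, Helix, Jo, Zed, p2, 11), (2023, Helix, Jo, Zed, rd, 21), (2023, Orion, Pat, Uma, fin, 16), (2023, Orion, Pat, Uma, hr, 10), (2023, Orion, Pat, Uma, p2, 11), (2023, Orion, Pat, Uma, rd, 21), (2023, Orion, Pat, Zed, fin, 16), (2023, Orion, Pat, Zed, hr, 10), (2023, Orion, Pat, Zed, p2, 11), (2023, Orion, Pat, Zed, rd, 21)}
Projecting to mname, aname, year, genre: {(Jo, Uma, 2023, fin), (Jo, Uma, 2023, hr), (Jo, Uma, 2023, p2), (Jo, Uma, 2023, rd), (Jo, Zed, 2023, fin), (Jo, Zed, 2023, hr), (Jo, Zed, 2023, p2), (Jo, Zed, 2023, rd), (Pat, Uma, 2023, fin), (Pat, Uma, 2023, hr), (Pat, Uma, 2023, p2), (Pat, Uma, 2023, rd), (Pat, Zed, 2023, fin), (Pat, Zed, 2023, hr), (Pat, Zed, 2023, p2), (Pat, Zed, 2023, rd)}
Selection genre = rd: {(Jo, Uma, 2023, rd), (Jo, Zed, 2023, rd), (Pat, Uma, 2023, rd), (Pat, Zed, 2023, rd)}
Projecting to year, mname (2 duplicate(s) eliminated): {(2023, Jo), (2023, Pat)}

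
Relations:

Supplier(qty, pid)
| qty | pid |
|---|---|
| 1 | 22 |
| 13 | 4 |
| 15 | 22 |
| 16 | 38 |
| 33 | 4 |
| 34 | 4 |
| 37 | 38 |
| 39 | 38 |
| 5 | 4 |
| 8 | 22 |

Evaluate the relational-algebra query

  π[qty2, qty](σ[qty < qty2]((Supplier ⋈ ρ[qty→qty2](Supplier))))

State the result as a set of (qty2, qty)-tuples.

{(13, 5), (15, 1), (15, 8), (33, 13), (33, 5), (34, 13), (34, 33), (34, 5), (37, 16), (39, 16), (39, 37), (8, 1)}

ρ[qty→qty2]: schema becomes (qty2, pid); tuples unchanged.
Natural join on pid: {(1, 22, 1), (1, 22, 15), (1, 22, 8), (13, 4, 13), (13, 4, 33), (13, 4, 34), (13, 4, 5), (15, 22, 1), (15, 22, 15), (15, 22, 8), (16, 38, 16), (16, 38, 37), (16, 38, 39), (33, 4, 13), (33, 4, 33), (33, 4, 34), (33, 4, 5), (34, 4, 13), (34, 4, 33), (34, 4, 34), (34, 4, 5), (37, 38, 16), (37, 38, 37), (37, 38, 39), (39, 38, 16), (39, 38, 37), (39, 38, 39), (5, 4, 13), (5, 4, 33), (5, 4, 34), (5, 4, 5), (8, 22, 1), (8, 22, 15), (8, 22, 8)}
Apply σ_{qty < qty2}; surviving tuples: {(1, 22, 15), (1, 22, 8), (13, 4, 33), (13, 4, 34), (16, 38, 37), (16, 38, 39), (33, 4, 34), (37, 38, 39), (5, 4, 13), (5, 4, 33), (5, 4, 34), (8, 22, 15)}
Projecting to qty2, qty: {(13, 5), (15, 1), (15, 8), (33, 13), (33, 5), (34, 13), (34, 33), (34, 5), (37, 16), (39, 16), (39, 37), (8, 1)}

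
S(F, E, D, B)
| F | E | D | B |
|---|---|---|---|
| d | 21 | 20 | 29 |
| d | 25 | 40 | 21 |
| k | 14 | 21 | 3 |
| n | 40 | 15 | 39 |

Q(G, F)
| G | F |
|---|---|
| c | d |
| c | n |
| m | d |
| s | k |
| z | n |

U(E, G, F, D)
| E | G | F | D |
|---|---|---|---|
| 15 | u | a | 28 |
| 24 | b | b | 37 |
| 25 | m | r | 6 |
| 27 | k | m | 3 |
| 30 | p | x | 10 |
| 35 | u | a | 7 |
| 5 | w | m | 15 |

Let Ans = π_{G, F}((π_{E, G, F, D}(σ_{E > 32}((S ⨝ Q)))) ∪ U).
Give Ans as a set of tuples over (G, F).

Natural join on F: {(d, 21, 20, 29, c), (d, 21, 20, 29, m), (d, 25, 40, 21, c), (d, 25, 40, 21, m), (k, 14, 21, 3, s), (n, 40, 15, 39, c), (n, 40, 15, 39, z)}
Selection E > 32: {(n, 40, 15, 39, c), (n, 40, 15, 39, z)}
π_{E, G, F, D} gives {(40, c, n, 15), (40, z, n, 15)}.
Taking the union: {(15, u, a, 28), (24, b, b, 37), (25, m, r, 6), (27, k, m, 3), (30, p, x, 10), (35, u, a, 7), (40, c, n, 15), (40, z, n, 15), (5, w, m, 15)}
π_{G, F} gives {(b, b), (c, n), (k, m), (m, r), (p, x), (u, a), (w, m), (z, n)} (1 duplicate(s) eliminated).

{(b, b), (c, n), (k, m), (m, r), (p, x), (u, a), (w, m), (z, n)}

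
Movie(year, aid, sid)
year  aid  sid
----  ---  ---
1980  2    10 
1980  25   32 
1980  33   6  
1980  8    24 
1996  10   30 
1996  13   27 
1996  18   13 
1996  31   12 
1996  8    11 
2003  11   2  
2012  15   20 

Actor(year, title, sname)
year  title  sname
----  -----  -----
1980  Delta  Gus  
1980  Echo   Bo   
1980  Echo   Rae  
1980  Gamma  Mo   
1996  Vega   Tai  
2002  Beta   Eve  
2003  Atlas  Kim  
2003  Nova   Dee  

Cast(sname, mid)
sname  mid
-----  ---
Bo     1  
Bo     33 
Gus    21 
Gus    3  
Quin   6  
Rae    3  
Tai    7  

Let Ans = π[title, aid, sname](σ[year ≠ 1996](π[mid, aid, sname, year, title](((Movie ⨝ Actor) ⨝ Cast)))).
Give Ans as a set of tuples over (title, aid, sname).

{(Delta, 2, Gus), (Delta, 25, Gus), (Delta, 33, Gus), (Delta, 8, Gus), (Echo, 2, Bo), (Echo, 2, Rae), (Echo, 25, Bo), (Echo, 25, Rae), (Echo, 33, Bo), (Echo, 33, Rae), (Echo, 8, Bo), (Echo, 8, Rae)}

Movie ⋈ Actor (natural join on year): {(1980, 2, 10, Delta, Gus), (1980, 2, 10, Echo, Bo), (1980, 2, 10, Echo, Rae), (1980, 2, 10, Gamma, Mo), (1980, 25, 32, Delta, Gus), (1980, 25, 32, Echo, Bo), (1980, 25, 32, Echo, Rae), (1980, 25, 32, Gamma, Mo), (1980, 33, 6, Delta, Gus), (1980, 33, 6, Echo, Bo), (1980, 33, 6, Echo, Rae), (1980, 33, 6, Gamma, Mo), (1980, 8, 24, Delta, Gus), (1980, 8, 24, Echo, Bo), (1980, 8, 24, Echo, Rae), (1980, 8, 24, Gamma, Mo), (1996, 10, 30, Vega, Tai), (1996, 13, 27, Vega, Tai), (1996, 18, 13, Vega, Tai), (1996, 31, 12, Vega, Tai), (1996, 8, 11, Vega, Tai), (2003, 11, 2, Atlas, Kim), (2003, 11, 2, Nova, Dee)}
(Movie ⨝ Actor) ⋈ Cast (natural join on sname): {(1980, 2, 10, Delta, Gus, 21), (1980, 2, 10, Delta, Gus, 3), (1980, 2, 10, Echo, Bo, 1), (1980, 2, 10, Echo, Bo, 33), (1980, 2, 10, Echo, Rae, 3), (1980, 25, 32, Delta, Gus, 21), (1980, 25, 32, Delta, Gus, 3), (1980, 25, 32, Echo, Bo, 1), (1980, 25, 32, Echo, Bo, 33), (1980, 25, 32, Echo, Rae, 3), (1980, 33, 6, Delta, Gus, 21), (1980, 33, 6, Delta, Gus, 3), (1980, 33, 6, Echo, Bo, 1), (1980, 33, 6, Echo, Bo, 33), (1980, 33, 6, Echo, Rae, 3), (1980, 8, 24, Delta, Gus, 21), (1980, 8, 24, Delta, Gus, 3), (1980, 8, 24, Echo, Bo, 1), (1980, 8, 24, Echo, Bo, 33), (1980, 8, 24, Echo, Rae, 3), (1996, 10, 30, Vega, Tai, 7), (1996, 13, 27, Vega, Tai, 7), (1996, 18, 13, Vega, Tai, 7), (1996, 31, 12, Vega, Tai, 7), (1996, 8, 11, Vega, Tai, 7)}
π[mid, aid, sname, year, title]: project onto (mid, aid, sname, year, title) → {(1, 2, Bo, 1980, Echo), (1, 25, Bo, 1980, Echo), (1, 33, Bo, 1980, Echo), (1, 8, Bo, 1980, Echo), (21, 2, Gus, 1980, Delta), (21, 25, Gus, 1980, Delta), (21, 33, Gus, 1980, Delta), (21, 8, Gus, 1980, Delta), (3, 2, Gus, 1980, Delta), (3, 2, Rae, 1980, Echo), (3, 25, Gus, 1980, Delta), (3, 25, Rae, 1980, Echo), (3, 33, Gus, 1980, Delta), (3, 33, Rae, 1980, Echo), (3, 8, Gus, 1980, Delta), (3, 8, Rae, 1980, Echo), (33, 2, Bo, 1980, Echo), (33, 25, Bo, 1980, Echo), (33, 33, Bo, 1980, Echo), (33, 8, Bo, 1980, Echo), (7, 10, Tai, 1996, Vega), (7, 13, Tai, 1996, Vega), (7, 18, Tai, 1996, Vega), (7, 31, Tai, 1996, Vega), (7, 8, Tai, 1996, Vega)}
Selection year ≠ 1996: {(1, 2, Bo, 1980, Echo), (1, 25, Bo, 1980, Echo), (1, 33, Bo, 1980, Echo), (1, 8, Bo, 1980, Echo), (21, 2, Gus, 1980, Delta), (21, 25, Gus, 1980, Delta), (21, 33, Gus, 1980, Delta), (21, 8, Gus, 1980, Delta), (3, 2, Gus, 1980, Delta), (3, 2, Rae, 1980, Echo), (3, 25, Gus, 1980, Delta), (3, 25, Rae, 1980, Echo), (3, 33, Gus, 1980, Delta), (3, 33, Rae, 1980, Echo), (3, 8, Gus, 1980, Delta), (3, 8, Rae, 1980, Echo), (33, 2, Bo, 1980, Echo), (33, 25, Bo, 1980, Echo), (33, 33, Bo, 1980, Echo), (33, 8, Bo, 1980, Echo)}
π[title, aid, sname]: project onto (title, aid, sname) (8 duplicate(s) eliminated) → {(Delta, 2, Gus), (Delta, 25, Gus), (Delta, 33, Gus), (Delta, 8, Gus), (Echo, 2, Bo), (Echo, 2, Rae), (Echo, 25, Bo), (Echo, 25, Rae), (Echo, 33, Bo), (Echo, 33, Rae), (Echo, 8, Bo), (Echo, 8, Rae)}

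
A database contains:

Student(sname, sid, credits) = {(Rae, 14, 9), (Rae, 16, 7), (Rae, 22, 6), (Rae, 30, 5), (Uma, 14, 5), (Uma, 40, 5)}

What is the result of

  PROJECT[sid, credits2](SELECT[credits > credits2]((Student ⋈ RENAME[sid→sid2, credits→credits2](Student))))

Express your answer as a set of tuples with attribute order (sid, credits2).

ρ[sid→sid2, credits→credits2]: schema becomes (sname, sid2, credits2); tuples unchanged.
Natural join on sname: {(Rae, 14, 9, 14, 9), (Rae, 14, 9, 16, 7), (Rae, 14, 9, 22, 6), (Rae, 14, 9, 30, 5), (Rae, 16, 7, 14, 9), (Rae, 16, 7, 16, 7), (Rae, 16, 7, 22, 6), (Rae, 16, 7, 30, 5), (Rae, 22, 6, 14, 9), (Rae, 22, 6, 16, 7), (Rae, 22, 6, 22, 6), (Rae, 22, 6, 30, 5), (Rae, 30, 5, 14, 9), (Rae, 30, 5, 16, 7), (Rae, 30, 5, 22, 6), (Rae, 30, 5, 30, 5), (Uma, 14, 5, 14, 5), (Uma, 14, 5, 40, 5), (Uma, 40, 5, 14, 5), (Uma, 40, 5, 40, 5)}
Selection credits > credits2: {(Rae, 14, 9, 16, 7), (Rae, 14, 9, 22, 6), (Rae, 14, 9, 30, 5), (Rae, 16, 7, 22, 6), (Rae, 16, 7, 30, 5), (Rae, 22, 6, 30, 5)}
Keep only column(s) sid, credits2: {(14, 5), (14, 6), (14, 7), (16, 5), (16, 6), (22, 5)}

{(14, 5), (14, 6), (14, 7), (16, 5), (16, 6), (22, 5)}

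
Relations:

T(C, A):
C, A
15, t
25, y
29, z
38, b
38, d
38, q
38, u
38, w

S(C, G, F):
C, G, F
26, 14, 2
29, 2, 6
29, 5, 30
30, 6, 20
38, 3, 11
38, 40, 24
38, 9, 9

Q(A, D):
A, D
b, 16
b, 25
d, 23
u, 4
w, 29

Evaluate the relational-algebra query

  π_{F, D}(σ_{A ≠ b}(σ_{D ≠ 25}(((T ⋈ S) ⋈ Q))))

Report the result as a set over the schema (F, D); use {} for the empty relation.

{(11, 23), (11, 29), (11, 4), (24, 23), (24, 29), (24, 4), (9, 23), (9, 29), (9, 4)}

Joining T and S on C yields {(29, z, 2, 6), (29, z, 5, 30), (38, b, 3, 11), (38, b, 40, 24), (38, b, 9, 9), (38, d, 3, 11), (38, d, 40, 24), (38, d, 9, 9), (38, q, 3, 11), (38, q, 40, 24), (38, q, 9, 9), (38, u, 3, 11), (38, u, 40, 24), (38, u, 9, 9), (38, w, 3, 11), (38, w, 40, 24), (38, w, 9, 9)}.
Joining (T ⋈ S) and Q on A yields {(38, b, 3, 11, 16), (38, b, 3, 11, 25), (38, b, 40, 24, 16), (38, b, 40, 24, 25), (38, b, 9, 9, 16), (38, b, 9, 9, 25), (38, d, 3, 11, 23), (38, d, 40, 24, 23), (38, d, 9, 9, 23), (38, u, 3, 11, 4), (38, u, 40, 24, 4), (38, u, 9, 9, 4), (38, w, 3, 11, 29), (38, w, 40, 24, 29), (38, w, 9, 9, 29)}.
Filtering on D ≠ 25 leaves {(38, b, 3, 11, 16), (38, b, 40, 24, 16), (38, b, 9, 9, 16), (38, d, 3, 11, 23), (38, d, 40, 24, 23), (38, d, 9, 9, 23), (38, u, 3, 11, 4), (38, u, 40, 24, 4), (38, u, 9, 9, 4), (38, w, 3, 11, 29), (38, w, 40, 24, 29), (38, w, 9, 9, 29)}.
Filtering on A ≠ b leaves {(38, d, 3, 11, 23), (38, d, 40, 24, 23), (38, d, 9, 9, 23), (38, u, 3, 11, 4), (38, u, 40, 24, 4), (38, u, 9, 9, 4), (38, w, 3, 11, 29), (38, w, 40, 24, 29), (38, w, 9, 9, 29)}.
Projecting to F, D: {(11, 23), (11, 29), (11, 4), (24, 23), (24, 29), (24, 4), (9, 23), (9, 29), (9, 4)}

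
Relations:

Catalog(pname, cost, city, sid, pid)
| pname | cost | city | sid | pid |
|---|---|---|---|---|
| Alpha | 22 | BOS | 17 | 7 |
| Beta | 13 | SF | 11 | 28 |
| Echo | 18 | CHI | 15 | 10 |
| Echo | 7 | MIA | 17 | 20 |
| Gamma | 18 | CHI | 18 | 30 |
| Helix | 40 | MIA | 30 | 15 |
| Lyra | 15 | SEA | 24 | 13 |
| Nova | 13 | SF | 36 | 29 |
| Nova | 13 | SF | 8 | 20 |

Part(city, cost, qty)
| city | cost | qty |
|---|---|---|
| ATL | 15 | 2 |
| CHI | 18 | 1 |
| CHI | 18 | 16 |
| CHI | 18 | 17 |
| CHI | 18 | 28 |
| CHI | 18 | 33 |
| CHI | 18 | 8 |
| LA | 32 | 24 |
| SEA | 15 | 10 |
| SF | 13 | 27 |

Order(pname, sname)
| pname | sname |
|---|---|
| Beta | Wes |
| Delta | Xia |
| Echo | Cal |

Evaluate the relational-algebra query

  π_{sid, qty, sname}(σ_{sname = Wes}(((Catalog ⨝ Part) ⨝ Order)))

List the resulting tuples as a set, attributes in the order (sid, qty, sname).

Natural join on cost, city: {(Beta, 13, SF, 11, 28, 27), (Echo, 18, CHI, 15, 10, 1), (Echo, 18, CHI, 15, 10, 16), (Echo, 18, CHI, 15, 10, 17), (Echo, 18, CHI, 15, 10, 28), (Echo, 18, CHI, 15, 10, 33), (Echo, 18, CHI, 15, 10, 8), (Gamma, 18, CHI, 18, 30, 1), (Gamma, 18, CHI, 18, 30, 16), (Gamma, 18, CHI, 18, 30, 17), (Gamma, 18, CHI, 18, 30, 28), (Gamma, 18, CHI, 18, 30, 33), (Gamma, 18, CHI, 18, 30, 8), (Lyra, 15, SEA, 24, 13, 10), (Nova, 13, SF, 36, 29, 27), (Nova, 13, SF, 8, 20, 27)}
Natural join on pname: {(Beta, 13, SF, 11, 28, 27, Wes), (Echo, 18, CHI, 15, 10, 1, Cal), (Echo, 18, CHI, 15, 10, 16, Cal), (Echo, 18, CHI, 15, 10, 17, Cal), (Echo, 18, CHI, 15, 10, 28, Cal), (Echo, 18, CHI, 15, 10, 33, Cal), (Echo, 18, CHI, 15, 10, 8, Cal)}
Apply σ_{sname = Wes}; surviving tuples: {(Beta, 13, SF, 11, 28, 27, Wes)}
π[sid, qty, sname]: project onto (sid, qty, sname) → {(11, 27, Wes)}

{(11, 27, Wes)}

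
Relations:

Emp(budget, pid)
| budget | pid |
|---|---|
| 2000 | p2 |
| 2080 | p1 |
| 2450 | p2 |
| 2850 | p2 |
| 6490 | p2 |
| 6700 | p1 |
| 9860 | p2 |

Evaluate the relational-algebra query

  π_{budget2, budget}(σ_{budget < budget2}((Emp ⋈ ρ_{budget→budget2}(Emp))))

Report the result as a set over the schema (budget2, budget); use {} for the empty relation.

{(2450, 2000), (2850, 2000), (2850, 2450), (6490, 2000), (6490, 2450), (6490, 2850), (6700, 2080), (9860, 2000), (9860, 2450), (9860, 2850), (9860, 6490)}

ρ[budget→budget2]: schema becomes (budget2, pid); tuples unchanged.
Natural join on pid: {(2000, p2, 2000), (2000, p2, 2450), (2000, p2, 2850), (2000, p2, 6490), (2000, p2, 9860), (2080, p1, 2080), (2080, p1, 6700), (2450, p2, 2000), (2450, p2, 2450), (2450, p2, 2850), (2450, p2, 6490), (2450, p2, 9860), (2850, p2, 2000), (2850, p2, 2450), (2850, p2, 2850), (2850, p2, 6490), (2850, p2, 9860), (6490, p2, 2000), (6490, p2, 2450), (6490, p2, 2850), (6490, p2, 6490), (6490, p2, 9860), (6700, p1, 2080), (6700, p1, 6700), (9860, p2, 2000), (9860, p2, 2450), (9860, p2, 2850), (9860, p2, 6490), (9860, p2, 9860)}
Apply σ_{budget < budget2}; surviving tuples: {(2000, p2, 2450), (2000, p2, 2850), (2000, p2, 6490), (2000, p2, 9860), (2080, p1, 6700), (2450, p2, 2850), (2450, p2, 6490), (2450, p2, 9860), (2850, p2, 6490), (2850, p2, 9860), (6490, p2, 9860)}
π_{budget2, budget} gives {(2450, 2000), (2850, 2000), (2850, 2450), (6490, 2000), (6490, 2450), (6490, 2850), (6700, 2080), (9860, 2000), (9860, 2450), (9860, 2850), (9860, 6490)}.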